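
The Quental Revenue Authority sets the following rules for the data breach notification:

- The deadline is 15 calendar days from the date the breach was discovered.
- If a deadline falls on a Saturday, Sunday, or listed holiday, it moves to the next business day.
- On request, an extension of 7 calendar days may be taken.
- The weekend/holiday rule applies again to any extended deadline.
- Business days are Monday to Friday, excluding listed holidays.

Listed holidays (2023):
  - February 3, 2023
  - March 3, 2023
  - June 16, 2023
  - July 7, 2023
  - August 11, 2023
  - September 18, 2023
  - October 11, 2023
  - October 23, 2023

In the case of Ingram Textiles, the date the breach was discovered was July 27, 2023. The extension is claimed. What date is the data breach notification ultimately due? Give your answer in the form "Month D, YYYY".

August 21, 2023

From July 27, 2023, 15 calendar days later is August 11, 2023.
Because August 11, 2023 is a listed holiday, the deadline becomes August 14, 2023 (Monday).
Applying the 7-calendar-day extension: August 14, 2023 + 7 days = August 21, 2023.
August 21, 2023 falls on a Monday, which is a business day, so no adjustment is needed.
So the filing is due August 21, 2023.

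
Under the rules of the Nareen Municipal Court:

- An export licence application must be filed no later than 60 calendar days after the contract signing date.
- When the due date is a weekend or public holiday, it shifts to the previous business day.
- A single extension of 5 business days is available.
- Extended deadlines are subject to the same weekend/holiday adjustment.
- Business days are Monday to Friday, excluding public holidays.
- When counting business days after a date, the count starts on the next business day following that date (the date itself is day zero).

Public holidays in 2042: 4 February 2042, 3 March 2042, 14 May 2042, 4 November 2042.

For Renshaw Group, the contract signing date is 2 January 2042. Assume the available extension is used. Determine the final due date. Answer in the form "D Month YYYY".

10 March 2042

Adding 60 calendar days to 2 January 2042 gives 3 March 2042.
Because 3 March 2042 is a listed holiday, the deadline becomes 28 February 2042 (Friday).
Applying the 5-business-day extension: 5 business days after 28 February 2042 is 10 March 2042.
10 March 2042 (Monday) is already a business day.
The final due date is 10 March 2042.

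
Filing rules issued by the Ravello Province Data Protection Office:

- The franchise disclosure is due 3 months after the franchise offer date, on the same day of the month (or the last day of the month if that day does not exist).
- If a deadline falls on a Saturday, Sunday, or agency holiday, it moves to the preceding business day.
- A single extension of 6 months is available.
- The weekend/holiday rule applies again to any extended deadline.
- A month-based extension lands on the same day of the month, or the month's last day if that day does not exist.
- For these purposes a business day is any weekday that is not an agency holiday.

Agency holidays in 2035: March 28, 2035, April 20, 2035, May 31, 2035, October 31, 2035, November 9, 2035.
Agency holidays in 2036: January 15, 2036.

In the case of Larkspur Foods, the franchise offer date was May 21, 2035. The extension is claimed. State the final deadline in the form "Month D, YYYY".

Moving 3 months forward from May 21, 2035 on the corresponding day gives August 21, 2035.
Since August 21, 2035 is a Tuesday and not a holiday, the date is unchanged.
Add 6 months to August 21, 2035: February 21, 2036.
February 21, 2036 (Thursday) is already a business day.
Deadline: February 21, 2036.

February 21, 2036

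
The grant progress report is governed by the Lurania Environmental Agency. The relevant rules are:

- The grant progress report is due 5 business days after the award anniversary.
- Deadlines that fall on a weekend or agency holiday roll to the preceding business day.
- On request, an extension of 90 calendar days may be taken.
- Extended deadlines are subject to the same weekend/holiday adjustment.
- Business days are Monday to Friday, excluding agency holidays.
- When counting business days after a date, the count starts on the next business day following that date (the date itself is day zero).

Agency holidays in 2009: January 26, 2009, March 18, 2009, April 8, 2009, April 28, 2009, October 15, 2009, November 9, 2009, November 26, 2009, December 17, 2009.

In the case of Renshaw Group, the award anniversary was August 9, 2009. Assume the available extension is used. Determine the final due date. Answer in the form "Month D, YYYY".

Counting 5 business days after August 9, 2009 (skipping weekends and listed holidays) reaches August 14, 2009.
August 14, 2009 (Friday) is already a business day.
Applying the 90-calendar-day extension: August 14, 2009 + 90 days = November 12, 2009.
November 12, 2009 falls on a Thursday, which is a business day, so no adjustment is needed.
Final deadline: November 12, 2009.

November 12, 2009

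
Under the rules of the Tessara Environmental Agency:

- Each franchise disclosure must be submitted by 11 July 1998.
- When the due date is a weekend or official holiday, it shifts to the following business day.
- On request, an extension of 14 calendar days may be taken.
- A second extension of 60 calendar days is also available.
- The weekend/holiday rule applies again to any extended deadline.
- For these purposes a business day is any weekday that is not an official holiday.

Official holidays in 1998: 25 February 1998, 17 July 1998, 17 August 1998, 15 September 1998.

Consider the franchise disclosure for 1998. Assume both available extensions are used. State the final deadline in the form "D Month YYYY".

Start from the fixed due date, 11 July 1998.
11 July 1998 is a Saturday; the next business day is 13 July 1998 (Monday).
Applying the 14-calendar-day extension: 13 July 1998 + 14 days = 27 July 1998.
27 July 1998 is a Monday and not a listed holiday, so it stands.
The 60-calendar-day extension moves the deadline from 27 July 1998 to 25 September 1998.
25 September 1998 is a Friday and not a listed holiday, so it stands.
Deadline: 25 September 1998.

25 September 1998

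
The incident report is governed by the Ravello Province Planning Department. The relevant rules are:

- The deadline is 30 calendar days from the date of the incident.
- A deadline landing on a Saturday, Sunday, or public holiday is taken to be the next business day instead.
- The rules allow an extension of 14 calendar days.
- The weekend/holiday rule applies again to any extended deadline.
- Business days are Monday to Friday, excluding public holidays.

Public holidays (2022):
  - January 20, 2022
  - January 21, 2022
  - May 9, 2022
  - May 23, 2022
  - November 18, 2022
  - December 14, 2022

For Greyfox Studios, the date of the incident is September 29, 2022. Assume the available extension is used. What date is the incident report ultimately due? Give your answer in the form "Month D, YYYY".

30 calendar days after September 29, 2022 is October 29, 2022.
October 29, 2022 is a Saturday; the next business day is October 31, 2022 (Monday).
The 14-calendar-day extension moves the deadline from October 31, 2022 to November 14, 2022.
November 14, 2022 (Monday) is already a business day.
Final deadline: November 14, 2022.

November 14, 2022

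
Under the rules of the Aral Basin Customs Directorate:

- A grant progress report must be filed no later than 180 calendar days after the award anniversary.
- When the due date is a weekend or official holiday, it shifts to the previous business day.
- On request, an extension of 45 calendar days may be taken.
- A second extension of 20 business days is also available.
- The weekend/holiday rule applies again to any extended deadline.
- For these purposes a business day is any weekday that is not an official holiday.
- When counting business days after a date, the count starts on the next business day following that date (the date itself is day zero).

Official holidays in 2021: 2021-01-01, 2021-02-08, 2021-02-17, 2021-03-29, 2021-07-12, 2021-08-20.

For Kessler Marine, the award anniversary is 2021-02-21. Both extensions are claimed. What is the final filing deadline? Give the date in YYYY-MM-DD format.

2021-10-29

From 2021-02-21, 180 calendar days later is 2021-08-20.
Because 2021-08-20 is a listed holiday, the deadline becomes 2021-08-19 (Thursday).
With the 45-day extension, 2021-08-19 becomes 2021-10-03.
2021-10-03 is a Sunday; the preceding business day is 2021-10-01 (Friday).
Applying the 20-business-day extension: 20 business days after 2021-10-01 is 2021-10-29.
2021-10-29 is a Friday and not a listed holiday, so it stands.
So the filing is due 2021-10-29.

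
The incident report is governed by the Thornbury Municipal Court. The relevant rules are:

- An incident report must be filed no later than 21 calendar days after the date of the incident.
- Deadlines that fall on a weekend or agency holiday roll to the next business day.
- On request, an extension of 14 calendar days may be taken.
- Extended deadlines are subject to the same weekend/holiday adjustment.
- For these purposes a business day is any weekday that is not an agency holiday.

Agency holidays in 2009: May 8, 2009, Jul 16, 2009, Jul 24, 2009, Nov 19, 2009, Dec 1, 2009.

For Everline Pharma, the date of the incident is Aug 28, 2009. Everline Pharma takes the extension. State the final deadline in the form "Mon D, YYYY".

Oct 2, 2009

21 calendar days after Aug 28, 2009 is Sep 18, 2009.
Sep 18, 2009 (Friday) is already a business day.
With the 14-day extension, Sep 18, 2009 becomes Oct 2, 2009.
Oct 2, 2009 falls on a Friday, which is a business day, so no adjustment is needed.
Deadline: Oct 2, 2009.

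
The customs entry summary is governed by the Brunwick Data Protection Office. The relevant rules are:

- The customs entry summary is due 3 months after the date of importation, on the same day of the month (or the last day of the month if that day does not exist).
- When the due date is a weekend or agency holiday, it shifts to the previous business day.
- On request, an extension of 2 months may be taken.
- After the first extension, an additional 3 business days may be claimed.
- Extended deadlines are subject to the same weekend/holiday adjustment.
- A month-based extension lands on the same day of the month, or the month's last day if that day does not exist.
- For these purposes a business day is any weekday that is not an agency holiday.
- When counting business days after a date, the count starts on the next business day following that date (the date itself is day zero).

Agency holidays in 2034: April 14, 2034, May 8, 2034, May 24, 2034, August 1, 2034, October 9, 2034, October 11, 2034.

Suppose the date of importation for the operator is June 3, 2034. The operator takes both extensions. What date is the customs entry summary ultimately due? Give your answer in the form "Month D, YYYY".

3 months from June 3, 2034 is September 3, 2034.
September 3, 2034 is a Sunday, so it moves to the preceding business day, September 1, 2034 (Friday).
The 2 months extension carries September 1, 2034 to November 1, 2034.
Since November 1, 2034 is a Wednesday and not a holiday, the date is unchanged.
Counting 3 further business days from November 1, 2034 reaches November 6, 2034.
November 6, 2034 (Monday) is already a business day.
Final deadline: November 6, 2034.

November 6, 2034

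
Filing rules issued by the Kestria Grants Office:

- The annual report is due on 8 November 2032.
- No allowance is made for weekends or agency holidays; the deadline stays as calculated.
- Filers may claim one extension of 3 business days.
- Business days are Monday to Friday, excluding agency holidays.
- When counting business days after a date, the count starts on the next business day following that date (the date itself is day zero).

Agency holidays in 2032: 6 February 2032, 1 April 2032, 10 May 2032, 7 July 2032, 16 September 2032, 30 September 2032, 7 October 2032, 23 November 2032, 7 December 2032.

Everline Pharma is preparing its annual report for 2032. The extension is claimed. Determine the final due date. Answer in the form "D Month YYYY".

11 November 2032

The stated deadline is 8 November 2032.
8 November 2032 is a Monday; no weekend or holiday adjustment applies.
The 3-business-day extension runs from 8 November 2032 to 11 November 2032.
11 November 2032 falls on a Thursday. The rules make no weekend/holiday allowance, so it remains 11 November 2032.
The final due date is 11 November 2032.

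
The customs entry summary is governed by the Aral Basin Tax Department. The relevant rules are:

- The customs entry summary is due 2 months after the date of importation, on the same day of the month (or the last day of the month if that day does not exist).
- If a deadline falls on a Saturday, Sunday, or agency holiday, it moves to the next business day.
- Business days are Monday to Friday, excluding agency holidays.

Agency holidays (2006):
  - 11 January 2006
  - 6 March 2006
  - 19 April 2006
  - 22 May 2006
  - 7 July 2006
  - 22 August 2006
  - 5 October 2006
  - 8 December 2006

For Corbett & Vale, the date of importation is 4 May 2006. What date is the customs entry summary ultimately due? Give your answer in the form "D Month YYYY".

2 months after 4 May 2006, on the same day of the month, is 4 July 2006.
4 July 2006 (Tuesday) is already a business day.
Final deadline: 4 July 2006.

4 July 2006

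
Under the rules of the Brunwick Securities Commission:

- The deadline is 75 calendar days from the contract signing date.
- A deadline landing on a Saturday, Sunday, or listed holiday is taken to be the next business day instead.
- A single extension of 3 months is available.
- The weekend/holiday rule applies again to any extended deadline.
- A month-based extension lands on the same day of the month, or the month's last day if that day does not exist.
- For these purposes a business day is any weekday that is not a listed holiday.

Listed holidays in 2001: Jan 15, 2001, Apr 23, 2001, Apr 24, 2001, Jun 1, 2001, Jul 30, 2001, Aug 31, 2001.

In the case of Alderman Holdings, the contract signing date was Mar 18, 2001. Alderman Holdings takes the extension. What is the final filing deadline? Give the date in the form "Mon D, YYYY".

Sep 4, 2001

From Mar 18, 2001, 75 calendar days later is Jun 1, 2001.
Jun 1, 2001 falls on a listed holiday. Rolling to the next business day gives Jun 4, 2001, a Monday.
Applying the 3 months extension: 3 months after Jun 4, 2001 is Sep 4, 2001.
Sep 4, 2001 falls on a Tuesday, which is a business day, so no adjustment is needed.
Deadline: Sep 4, 2001.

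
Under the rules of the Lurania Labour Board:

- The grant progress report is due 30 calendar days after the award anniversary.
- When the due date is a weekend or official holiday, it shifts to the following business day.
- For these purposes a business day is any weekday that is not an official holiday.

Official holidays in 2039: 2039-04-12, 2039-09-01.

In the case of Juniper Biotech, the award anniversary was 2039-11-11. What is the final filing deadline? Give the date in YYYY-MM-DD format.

2039-12-12

Adding 30 calendar days to 2039-11-11 gives 2039-12-11.
2039-12-11 is a Sunday, so it moves to the next business day, 2039-12-12 (Monday).
The final due date is 2039-12-12.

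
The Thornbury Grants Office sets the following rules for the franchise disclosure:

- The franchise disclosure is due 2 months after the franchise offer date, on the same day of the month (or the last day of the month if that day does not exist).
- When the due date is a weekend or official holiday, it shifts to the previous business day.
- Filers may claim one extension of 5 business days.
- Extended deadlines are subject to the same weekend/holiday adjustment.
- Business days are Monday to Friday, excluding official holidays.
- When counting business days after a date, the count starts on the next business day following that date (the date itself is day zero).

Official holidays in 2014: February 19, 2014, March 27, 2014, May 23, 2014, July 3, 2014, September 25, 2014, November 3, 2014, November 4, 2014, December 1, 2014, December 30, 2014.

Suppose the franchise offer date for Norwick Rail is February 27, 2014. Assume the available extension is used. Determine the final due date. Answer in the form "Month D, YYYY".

May 2, 2014

Moving 2 months forward from February 27, 2014 on the corresponding day gives April 27, 2014.
April 27, 2014 is a Sunday, so it moves to the preceding business day, April 25, 2014 (Friday).
Counting 5 further business days from April 25, 2014 reaches May 2, 2014.
Since May 2, 2014 is a Friday and not a holiday, the date is unchanged.
So the filing is due May 2, 2014.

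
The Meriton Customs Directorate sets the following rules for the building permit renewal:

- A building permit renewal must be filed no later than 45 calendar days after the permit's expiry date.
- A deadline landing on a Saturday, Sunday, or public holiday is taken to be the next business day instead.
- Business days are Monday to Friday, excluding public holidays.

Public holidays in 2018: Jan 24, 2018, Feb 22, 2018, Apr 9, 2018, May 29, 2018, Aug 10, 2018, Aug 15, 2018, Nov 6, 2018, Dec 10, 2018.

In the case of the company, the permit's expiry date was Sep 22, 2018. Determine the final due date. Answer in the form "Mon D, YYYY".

From Sep 22, 2018, 45 calendar days later is Nov 6, 2018.
Nov 6, 2018 is a listed holiday, so it moves to the next business day, Nov 7, 2018 (Wednesday).
So the filing is due Nov 7, 2018.

Nov 7, 2018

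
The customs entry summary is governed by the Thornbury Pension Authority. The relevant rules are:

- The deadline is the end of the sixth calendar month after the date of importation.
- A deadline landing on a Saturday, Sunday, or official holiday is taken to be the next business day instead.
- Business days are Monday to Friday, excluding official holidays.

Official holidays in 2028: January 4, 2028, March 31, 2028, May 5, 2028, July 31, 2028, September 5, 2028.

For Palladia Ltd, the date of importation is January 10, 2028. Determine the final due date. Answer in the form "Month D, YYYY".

August 1, 2028

The sixth month after January 10, 2028 is July 2028, whose last day is July 31, 2028.
July 31, 2028 is a listed holiday, so it moves to the next business day, August 1, 2028 (Tuesday).
Deadline: August 1, 2028.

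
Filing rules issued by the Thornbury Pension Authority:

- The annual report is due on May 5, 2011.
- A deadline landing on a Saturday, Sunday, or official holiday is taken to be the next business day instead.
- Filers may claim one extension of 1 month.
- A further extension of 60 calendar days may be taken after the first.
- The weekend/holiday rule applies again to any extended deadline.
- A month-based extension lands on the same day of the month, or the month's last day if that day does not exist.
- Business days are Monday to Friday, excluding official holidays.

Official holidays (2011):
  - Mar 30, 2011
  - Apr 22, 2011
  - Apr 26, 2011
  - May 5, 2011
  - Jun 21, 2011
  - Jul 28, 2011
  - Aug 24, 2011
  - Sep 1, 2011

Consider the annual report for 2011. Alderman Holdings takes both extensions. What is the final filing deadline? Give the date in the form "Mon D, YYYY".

Aug 5, 2011

The statutory due date is May 5, 2011.
May 5, 2011 is a listed holiday; the next business day is May 6, 2011 (Friday).
The 1 month extension carries May 6, 2011 to Jun 6, 2011.
Jun 6, 2011 falls on a Monday, which is a business day, so no adjustment is needed.
Applying the 60-calendar-day extension: Jun 6, 2011 + 60 days = Aug 5, 2011.
Aug 5, 2011 is a Friday and not a listed holiday, so it stands.
Final deadline: Aug 5, 2011.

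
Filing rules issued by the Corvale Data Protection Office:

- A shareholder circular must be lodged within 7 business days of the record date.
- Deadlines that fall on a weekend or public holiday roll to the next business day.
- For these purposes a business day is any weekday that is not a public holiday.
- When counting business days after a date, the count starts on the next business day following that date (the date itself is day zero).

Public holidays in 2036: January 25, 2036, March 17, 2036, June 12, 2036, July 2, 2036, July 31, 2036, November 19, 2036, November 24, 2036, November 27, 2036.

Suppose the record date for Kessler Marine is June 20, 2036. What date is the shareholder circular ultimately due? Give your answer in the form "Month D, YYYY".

July 1, 2036

Starting the day after June 20, 2036 and counting 7 business days lands on July 1, 2036.
July 1, 2036 (Tuesday) is already a business day.
Deadline: July 1, 2036.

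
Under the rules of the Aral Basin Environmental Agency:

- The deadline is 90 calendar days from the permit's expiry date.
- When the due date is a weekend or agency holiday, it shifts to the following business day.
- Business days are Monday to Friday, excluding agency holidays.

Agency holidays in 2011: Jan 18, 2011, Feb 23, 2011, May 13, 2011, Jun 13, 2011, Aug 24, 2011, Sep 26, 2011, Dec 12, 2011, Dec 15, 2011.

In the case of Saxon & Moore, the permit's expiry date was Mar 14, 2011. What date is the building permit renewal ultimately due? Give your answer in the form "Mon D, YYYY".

Jun 14, 2011

Adding 90 calendar days to Mar 14, 2011 gives Jun 12, 2011.
Jun 12, 2011 is a Sunday, so it moves to the next business day, Jun 14, 2011 (Tuesday).
Deadline: Jun 14, 2011.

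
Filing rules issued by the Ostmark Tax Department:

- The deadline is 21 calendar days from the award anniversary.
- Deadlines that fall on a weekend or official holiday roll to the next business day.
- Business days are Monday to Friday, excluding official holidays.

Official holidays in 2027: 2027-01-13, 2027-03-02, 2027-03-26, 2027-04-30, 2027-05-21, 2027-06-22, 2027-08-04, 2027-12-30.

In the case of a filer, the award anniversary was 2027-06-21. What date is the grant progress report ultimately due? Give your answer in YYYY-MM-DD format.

2027-07-12

Trigger date 2027-06-21 + 21 calendar days = 2027-07-12.
Since 2027-07-12 is a Monday and not a holiday, the date is unchanged.
So the filing is due 2027-07-12.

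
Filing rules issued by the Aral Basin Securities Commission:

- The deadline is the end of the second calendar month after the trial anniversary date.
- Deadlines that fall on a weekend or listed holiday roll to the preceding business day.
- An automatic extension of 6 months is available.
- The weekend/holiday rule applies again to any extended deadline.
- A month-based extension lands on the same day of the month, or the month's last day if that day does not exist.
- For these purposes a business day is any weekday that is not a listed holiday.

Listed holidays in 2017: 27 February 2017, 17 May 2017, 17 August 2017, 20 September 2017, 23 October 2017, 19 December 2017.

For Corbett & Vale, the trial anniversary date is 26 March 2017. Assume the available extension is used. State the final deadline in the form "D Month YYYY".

30 November 2017

2 months after 26 March 2017 falls in May 2017; the last day of that month is 31 May 2017.
31 May 2017 falls on a Wednesday, which is a business day, so no adjustment is needed.
The 6 months extension carries 31 May 2017 to 30 November 2017 (day 31 does not exist in November, so the month's last day is used).
Since 30 November 2017 is a Thursday and not a holiday, the date is unchanged.
The final due date is 30 November 2017.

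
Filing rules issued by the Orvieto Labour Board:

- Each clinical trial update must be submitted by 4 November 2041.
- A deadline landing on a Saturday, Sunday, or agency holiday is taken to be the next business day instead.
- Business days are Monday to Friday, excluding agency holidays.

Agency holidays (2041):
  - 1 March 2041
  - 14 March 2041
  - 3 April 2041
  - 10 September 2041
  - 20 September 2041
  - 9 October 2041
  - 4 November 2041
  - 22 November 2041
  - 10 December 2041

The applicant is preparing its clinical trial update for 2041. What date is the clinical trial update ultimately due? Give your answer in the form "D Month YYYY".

Start from the fixed due date, 4 November 2041.
Because 4 November 2041 is a listed holiday, the deadline becomes 5 November 2041 (Tuesday).
The final due date is 5 November 2041.

5 November 2041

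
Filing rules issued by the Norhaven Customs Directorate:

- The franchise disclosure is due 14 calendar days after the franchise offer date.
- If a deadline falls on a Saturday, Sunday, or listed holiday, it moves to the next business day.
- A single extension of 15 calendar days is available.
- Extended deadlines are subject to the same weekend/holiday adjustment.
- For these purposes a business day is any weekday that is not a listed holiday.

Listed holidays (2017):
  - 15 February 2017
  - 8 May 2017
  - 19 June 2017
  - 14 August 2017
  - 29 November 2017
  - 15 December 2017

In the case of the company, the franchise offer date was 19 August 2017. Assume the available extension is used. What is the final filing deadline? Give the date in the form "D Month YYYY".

From 19 August 2017, 14 calendar days later is 2 September 2017.
2 September 2017 is a Saturday, so it moves to the next business day, 4 September 2017 (Monday).
The 15-calendar-day extension moves the deadline from 4 September 2017 to 19 September 2017.
Since 19 September 2017 is a Tuesday and not a holiday, the date is unchanged.
Deadline: 19 September 2017.

19 September 2017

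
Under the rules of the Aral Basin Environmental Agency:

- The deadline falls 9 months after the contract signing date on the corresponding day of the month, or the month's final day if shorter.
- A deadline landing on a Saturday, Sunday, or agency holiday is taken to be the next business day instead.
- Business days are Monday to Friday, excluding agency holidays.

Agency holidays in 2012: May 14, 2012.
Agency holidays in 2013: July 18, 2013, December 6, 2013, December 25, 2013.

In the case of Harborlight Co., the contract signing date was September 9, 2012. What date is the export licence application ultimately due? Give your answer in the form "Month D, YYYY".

Moving 9 months forward from September 9, 2012 on the corresponding day gives June 9, 2013.
June 9, 2013 is a Sunday; the next business day is June 10, 2013 (Monday).
So the filing is due June 10, 2013.

June 10, 2013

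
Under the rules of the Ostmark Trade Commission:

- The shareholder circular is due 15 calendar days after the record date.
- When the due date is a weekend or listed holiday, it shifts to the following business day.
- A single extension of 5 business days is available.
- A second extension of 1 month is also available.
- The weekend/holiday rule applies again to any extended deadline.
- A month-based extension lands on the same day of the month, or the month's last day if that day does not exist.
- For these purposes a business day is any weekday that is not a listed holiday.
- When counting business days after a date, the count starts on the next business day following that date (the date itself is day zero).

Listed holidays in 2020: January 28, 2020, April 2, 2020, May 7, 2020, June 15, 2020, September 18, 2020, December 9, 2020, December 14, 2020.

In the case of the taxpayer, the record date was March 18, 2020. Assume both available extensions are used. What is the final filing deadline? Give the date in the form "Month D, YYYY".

Trigger date March 18, 2020 + 15 calendar days = April 2, 2020.
April 2, 2020 is a listed holiday; the next business day is April 3, 2020 (Friday).
Applying the 5-business-day extension: 5 business days after April 3, 2020 is April 10, 2020.
April 10, 2020 falls on a Friday, which is a business day, so no adjustment is needed.
Add 1 month to April 10, 2020: May 10, 2020.
Because May 10, 2020 is a Sunday, the deadline becomes May 11, 2020 (Monday).
Final deadline: May 11, 2020.

May 11, 2020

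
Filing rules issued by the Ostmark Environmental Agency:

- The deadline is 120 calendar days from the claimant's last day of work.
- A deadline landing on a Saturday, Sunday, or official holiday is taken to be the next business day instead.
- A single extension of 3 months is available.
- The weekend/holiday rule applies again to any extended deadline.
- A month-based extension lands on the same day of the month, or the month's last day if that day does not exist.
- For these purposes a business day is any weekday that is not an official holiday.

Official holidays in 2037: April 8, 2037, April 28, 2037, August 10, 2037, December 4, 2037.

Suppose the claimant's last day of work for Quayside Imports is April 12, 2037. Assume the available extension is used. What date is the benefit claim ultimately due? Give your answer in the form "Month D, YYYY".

Trigger date April 12, 2037 + 120 calendar days = August 10, 2037.
Because August 10, 2037 is a listed holiday, the deadline becomes August 11, 2037 (Tuesday).
Applying the 3 months extension: 3 months after August 11, 2037 is November 11, 2037.
Since November 11, 2037 is a Wednesday and not a holiday, the date is unchanged.
Final deadline: November 11, 2037.

November 11, 2037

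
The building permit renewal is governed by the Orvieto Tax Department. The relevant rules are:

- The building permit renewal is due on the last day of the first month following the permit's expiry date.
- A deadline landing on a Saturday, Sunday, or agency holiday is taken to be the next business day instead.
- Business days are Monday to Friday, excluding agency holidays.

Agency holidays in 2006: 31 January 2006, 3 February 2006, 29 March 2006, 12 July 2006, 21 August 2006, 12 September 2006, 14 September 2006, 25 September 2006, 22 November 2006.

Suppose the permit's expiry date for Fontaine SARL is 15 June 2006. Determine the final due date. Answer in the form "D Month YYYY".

The first month after 15 June 2006 is July 2006, whose last day is 31 July 2006.
Since 31 July 2006 is a Monday and not a holiday, the date is unchanged.
Deadline: 31 July 2006.

31 July 2006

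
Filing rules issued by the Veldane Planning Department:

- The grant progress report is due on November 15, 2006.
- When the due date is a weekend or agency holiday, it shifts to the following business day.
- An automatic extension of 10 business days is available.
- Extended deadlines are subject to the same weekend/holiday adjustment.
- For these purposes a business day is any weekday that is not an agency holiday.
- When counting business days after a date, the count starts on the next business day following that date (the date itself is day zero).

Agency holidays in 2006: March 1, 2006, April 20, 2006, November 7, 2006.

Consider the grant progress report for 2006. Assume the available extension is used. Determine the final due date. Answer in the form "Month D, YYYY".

November 29, 2006

Start from the fixed due date, November 15, 2006.
Since November 15, 2006 is a Wednesday and not a holiday, the date is unchanged.
Counting 10 further business days from November 15, 2006 reaches November 29, 2006.
Since November 29, 2006 is a Wednesday and not a holiday, the date is unchanged.
Deadline: November 29, 2006.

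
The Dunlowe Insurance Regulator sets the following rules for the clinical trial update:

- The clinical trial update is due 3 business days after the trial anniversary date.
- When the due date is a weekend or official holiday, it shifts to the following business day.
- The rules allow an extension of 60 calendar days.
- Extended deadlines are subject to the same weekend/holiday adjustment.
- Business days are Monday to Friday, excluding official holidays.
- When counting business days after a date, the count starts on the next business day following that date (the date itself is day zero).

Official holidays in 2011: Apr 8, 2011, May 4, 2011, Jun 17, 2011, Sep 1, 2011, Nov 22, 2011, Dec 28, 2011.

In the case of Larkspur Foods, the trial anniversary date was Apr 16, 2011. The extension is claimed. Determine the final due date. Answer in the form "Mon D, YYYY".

Counting 3 business days after Apr 16, 2011 (skipping weekends and listed holidays) reaches Apr 20, 2011.
Apr 20, 2011 is a Wednesday and not a listed holiday, so it stands.
The 60-calendar-day extension moves the deadline from Apr 20, 2011 to Jun 19, 2011.
Jun 19, 2011 falls on a Sunday. Rolling to the next business day gives Jun 20, 2011, a Monday.
So the filing is due Jun 20, 2011.

Jun 20, 2011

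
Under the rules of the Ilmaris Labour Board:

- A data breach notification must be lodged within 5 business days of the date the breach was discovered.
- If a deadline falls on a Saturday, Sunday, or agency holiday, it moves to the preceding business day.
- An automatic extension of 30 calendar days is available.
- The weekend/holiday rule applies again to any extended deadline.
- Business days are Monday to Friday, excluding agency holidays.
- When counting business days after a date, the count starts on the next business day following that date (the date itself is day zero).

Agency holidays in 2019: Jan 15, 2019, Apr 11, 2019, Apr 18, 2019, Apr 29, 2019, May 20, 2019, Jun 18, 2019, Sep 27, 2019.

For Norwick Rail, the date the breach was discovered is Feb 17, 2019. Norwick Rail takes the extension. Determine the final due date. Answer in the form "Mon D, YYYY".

5 business days after Feb 17, 2019, excluding weekends and holidays, is Feb 22, 2019.
Feb 22, 2019 is a Friday and not a listed holiday, so it stands.
With the 30-day extension, Feb 22, 2019 becomes Mar 24, 2019.
Because Mar 24, 2019 is a Sunday, the deadline becomes Mar 22, 2019 (Friday).
The final due date is Mar 22, 2019.

Mar 22, 2019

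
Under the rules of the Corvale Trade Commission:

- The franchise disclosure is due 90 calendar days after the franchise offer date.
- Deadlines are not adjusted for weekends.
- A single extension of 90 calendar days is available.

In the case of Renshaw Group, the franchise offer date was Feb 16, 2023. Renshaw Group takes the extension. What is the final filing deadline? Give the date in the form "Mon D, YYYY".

90 calendar days after Feb 16, 2023 is May 17, 2023.
No adjustment is made for weekends or holidays, so May 17, 2023 stands.
The 90-calendar-day extension moves the deadline from May 17, 2023 to Aug 15, 2023.
Aug 15, 2023 falls on a Tuesday. The rules make no weekend/holiday allowance, so it remains Aug 15, 2023.
So the filing is due Aug 15, 2023.

Aug 15, 2023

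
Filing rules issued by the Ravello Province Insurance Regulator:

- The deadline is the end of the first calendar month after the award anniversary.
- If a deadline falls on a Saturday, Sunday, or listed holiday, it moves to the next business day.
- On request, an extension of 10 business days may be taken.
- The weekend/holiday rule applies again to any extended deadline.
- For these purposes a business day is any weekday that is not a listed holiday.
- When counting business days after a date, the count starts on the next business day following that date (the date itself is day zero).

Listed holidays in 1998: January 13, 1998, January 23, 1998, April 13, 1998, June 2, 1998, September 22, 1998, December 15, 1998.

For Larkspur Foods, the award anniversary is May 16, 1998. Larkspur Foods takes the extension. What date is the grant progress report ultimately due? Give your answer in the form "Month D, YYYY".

1 month after May 16, 1998 falls in June 1998; the last day of that month is June 30, 1998.
June 30, 1998 (Tuesday) is already a business day.
Counting 10 further business days from June 30, 1998 reaches July 14, 1998.
July 14, 1998 falls on a Tuesday, which is a business day, so no adjustment is needed.
Deadline: July 14, 1998.

July 14, 1998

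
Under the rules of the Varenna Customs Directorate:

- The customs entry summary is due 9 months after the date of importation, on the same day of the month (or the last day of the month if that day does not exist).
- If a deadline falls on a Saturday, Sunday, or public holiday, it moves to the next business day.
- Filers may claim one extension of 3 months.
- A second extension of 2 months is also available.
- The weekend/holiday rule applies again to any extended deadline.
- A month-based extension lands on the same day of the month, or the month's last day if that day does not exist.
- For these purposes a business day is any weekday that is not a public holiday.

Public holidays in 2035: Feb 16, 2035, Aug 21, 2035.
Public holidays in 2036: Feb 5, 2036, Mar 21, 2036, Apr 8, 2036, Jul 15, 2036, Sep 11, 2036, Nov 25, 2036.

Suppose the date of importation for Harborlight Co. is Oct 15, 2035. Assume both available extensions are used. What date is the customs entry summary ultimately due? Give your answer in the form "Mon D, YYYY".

Dec 16, 2036

Moving 9 months forward from Oct 15, 2035 on the corresponding day gives Jul 15, 2036.
Jul 15, 2036 is a listed holiday; the next business day is Jul 16, 2036 (Wednesday).
Add 3 months to Jul 16, 2036: Oct 16, 2036.
Since Oct 16, 2036 is a Thursday and not a holiday, the date is unchanged.
The 2 months extension carries Oct 16, 2036 to Dec 16, 2036.
Dec 16, 2036 falls on a Tuesday, which is a business day, so no adjustment is needed.
The final due date is Dec 16, 2036.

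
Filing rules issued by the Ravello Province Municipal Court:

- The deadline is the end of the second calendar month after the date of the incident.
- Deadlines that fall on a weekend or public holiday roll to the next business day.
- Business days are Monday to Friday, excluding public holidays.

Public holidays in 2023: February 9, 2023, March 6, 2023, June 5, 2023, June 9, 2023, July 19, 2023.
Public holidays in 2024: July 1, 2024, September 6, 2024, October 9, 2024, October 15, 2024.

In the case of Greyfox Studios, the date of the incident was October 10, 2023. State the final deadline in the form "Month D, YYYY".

January 1, 2024

2 months after October 10, 2023 is December 2023; that month ends on December 31, 2023.
Because December 31, 2023 is a Sunday, the deadline becomes January 1, 2024 (Monday).
The final due date is January 1, 2024.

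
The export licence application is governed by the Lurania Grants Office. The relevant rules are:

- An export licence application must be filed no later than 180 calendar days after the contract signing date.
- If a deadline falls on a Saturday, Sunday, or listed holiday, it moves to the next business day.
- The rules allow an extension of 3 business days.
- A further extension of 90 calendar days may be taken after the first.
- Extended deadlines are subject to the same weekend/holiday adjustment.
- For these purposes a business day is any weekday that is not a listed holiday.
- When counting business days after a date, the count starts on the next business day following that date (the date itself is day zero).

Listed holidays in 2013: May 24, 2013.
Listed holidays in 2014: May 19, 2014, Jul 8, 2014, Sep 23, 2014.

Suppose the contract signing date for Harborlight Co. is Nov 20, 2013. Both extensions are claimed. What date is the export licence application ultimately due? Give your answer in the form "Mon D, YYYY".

Aug 21, 2014

From Nov 20, 2013, 180 calendar days later is May 19, 2014.
Because May 19, 2014 is a listed holiday, the deadline becomes May 20, 2014 (Tuesday).
Counting 3 further business days from May 20, 2014 reaches May 23, 2014.
Since May 23, 2014 is a Friday and not a holiday, the date is unchanged.
Applying the 90-calendar-day extension: May 23, 2014 + 90 days = Aug 21, 2014.
Aug 21, 2014 (Thursday) is already a business day.
The final due date is Aug 21, 2014.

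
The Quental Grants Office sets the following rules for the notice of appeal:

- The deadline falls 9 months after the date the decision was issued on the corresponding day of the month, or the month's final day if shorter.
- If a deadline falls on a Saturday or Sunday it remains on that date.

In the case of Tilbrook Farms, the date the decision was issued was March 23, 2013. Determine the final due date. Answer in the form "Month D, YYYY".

December 23, 2013

Moving 9 months forward from March 23, 2013 on the corresponding day gives December 23, 2013.
December 23, 2013 is a Monday; no weekend or holiday adjustment applies.
So the filing is due December 23, 2013.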